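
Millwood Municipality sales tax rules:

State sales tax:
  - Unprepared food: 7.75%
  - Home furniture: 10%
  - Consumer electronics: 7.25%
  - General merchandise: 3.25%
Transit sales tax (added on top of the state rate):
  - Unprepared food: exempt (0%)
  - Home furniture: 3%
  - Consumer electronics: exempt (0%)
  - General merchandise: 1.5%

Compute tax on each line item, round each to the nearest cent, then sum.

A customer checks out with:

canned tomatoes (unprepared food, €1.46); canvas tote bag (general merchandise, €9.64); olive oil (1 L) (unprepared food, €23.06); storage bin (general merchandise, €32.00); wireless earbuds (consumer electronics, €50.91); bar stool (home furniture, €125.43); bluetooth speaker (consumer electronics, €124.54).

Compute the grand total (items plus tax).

Canned tomatoes €1.46: unprepared food → 7.75% + 0% transit = 7.75% → €0.11
Canvas tote bag €9.64: general merchandise → 3.25% + 1.5% transit = 4.75% → €0.46
Olive oil (1 L) €23.06: unprepared food → 7.75% + 0% transit = 7.75% → €1.79
Storage bin €32.00: general merchandise → 3.25% + 1.5% transit = 4.75% → €1.52
Wireless earbuds €50.91: consumer electronics → 7.25% + 0% transit = 7.25% → €3.69
Bar stool €125.43: home furniture → 10% + 3% transit = 13% → €16.31
Bluetooth speaker €124.54: consumer electronics → 7.25% + 0% transit = 7.25% → €9.03
Subtotal = €367.04; tax = €32.91; total due = €399.95

€399.95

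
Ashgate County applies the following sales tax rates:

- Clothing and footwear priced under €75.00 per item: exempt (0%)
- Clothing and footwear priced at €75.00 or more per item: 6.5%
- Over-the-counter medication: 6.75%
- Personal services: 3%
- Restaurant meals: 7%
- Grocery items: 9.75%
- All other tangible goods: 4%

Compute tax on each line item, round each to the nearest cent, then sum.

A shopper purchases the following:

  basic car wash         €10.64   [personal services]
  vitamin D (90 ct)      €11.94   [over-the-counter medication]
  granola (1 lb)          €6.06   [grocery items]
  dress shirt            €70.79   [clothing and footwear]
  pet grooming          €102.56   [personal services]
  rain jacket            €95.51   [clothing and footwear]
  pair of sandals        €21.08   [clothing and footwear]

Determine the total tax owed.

€11.01

Basic car wash €10.64: personal services → 3% → €0.32
Vitamin D (90 ct) €11.94: over-the-counter medication → 6.75% → €0.81
Granola (1 lb) €6.06: grocery items → 9.75% → €0.59
Dress shirt €70.79: clothing and footwear, under €75.00 → 0% → €0.00
Pet grooming €102.56: personal services → 3% → €3.08
Rain jacket €95.51: clothing and footwear, €75.00 or more → 6.5% → €6.21
Pair of sandals €21.08: clothing and footwear, under €75.00 → 0% → €0.00
Total tax = €0.32 + €0.81 + €0.59 + €3.08 + €6.21 = €11.01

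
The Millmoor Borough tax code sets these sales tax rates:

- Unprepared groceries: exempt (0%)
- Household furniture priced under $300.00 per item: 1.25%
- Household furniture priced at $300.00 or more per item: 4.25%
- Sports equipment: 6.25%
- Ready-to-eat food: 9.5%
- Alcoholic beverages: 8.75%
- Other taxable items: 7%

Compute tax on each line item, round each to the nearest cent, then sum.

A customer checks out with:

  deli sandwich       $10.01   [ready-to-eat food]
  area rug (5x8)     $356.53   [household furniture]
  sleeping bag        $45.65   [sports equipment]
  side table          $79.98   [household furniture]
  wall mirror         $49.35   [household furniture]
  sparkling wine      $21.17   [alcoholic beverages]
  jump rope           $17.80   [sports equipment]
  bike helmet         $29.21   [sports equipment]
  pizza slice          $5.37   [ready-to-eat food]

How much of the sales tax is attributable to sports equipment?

Sleeping bag $45.65: sports equipment → 6.25% → $2.85
Jump rope $17.80: sports equipment → 6.25% → $1.11
Bike helmet $29.21: sports equipment → 6.25% → $1.83
Tax on sports equipment = $2.85 + $1.11 + $1.83 = $5.79

$5.79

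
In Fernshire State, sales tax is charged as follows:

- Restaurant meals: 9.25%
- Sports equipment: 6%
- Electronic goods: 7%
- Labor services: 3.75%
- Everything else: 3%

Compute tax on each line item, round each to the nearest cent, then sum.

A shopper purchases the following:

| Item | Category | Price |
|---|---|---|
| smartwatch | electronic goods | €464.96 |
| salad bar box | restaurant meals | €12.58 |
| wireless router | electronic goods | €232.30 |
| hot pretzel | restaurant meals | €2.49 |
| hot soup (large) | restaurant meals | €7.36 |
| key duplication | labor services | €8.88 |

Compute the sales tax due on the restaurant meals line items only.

Salad bar box €12.58: restaurant meals → 9.25% → €1.16
Hot pretzel €2.49: restaurant meals → 9.25% → €0.23
Hot soup (large) €7.36: restaurant meals → 9.25% → €0.68
Tax on restaurant meals = €1.16 + €0.23 + €0.68 = €2.07

€2.07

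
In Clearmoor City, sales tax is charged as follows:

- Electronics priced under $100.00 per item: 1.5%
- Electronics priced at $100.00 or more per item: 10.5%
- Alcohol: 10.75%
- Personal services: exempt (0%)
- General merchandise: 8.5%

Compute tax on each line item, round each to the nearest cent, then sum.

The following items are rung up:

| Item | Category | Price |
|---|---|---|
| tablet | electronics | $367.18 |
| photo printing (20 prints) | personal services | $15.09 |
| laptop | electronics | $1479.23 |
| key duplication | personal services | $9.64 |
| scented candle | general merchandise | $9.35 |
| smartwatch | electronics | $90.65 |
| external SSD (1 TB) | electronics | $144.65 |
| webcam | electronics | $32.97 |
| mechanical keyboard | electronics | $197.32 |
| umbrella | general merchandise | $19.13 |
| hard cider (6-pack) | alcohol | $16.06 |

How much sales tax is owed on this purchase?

Tablet $367.18: electronics, $100.00 or more → 10.5% → $38.55
Photo printing (20 prints) $15.09: personal services → 0% → $0.00
Laptop $1479.23: electronics, $100.00 or more → 10.5% → $155.32
Key duplication $9.64: personal services → 0% → $0.00
Scented candle $9.35: general merchandise → 8.5% → $0.79
Smartwatch $90.65: electronics, under $100.00 → 1.5% → $1.36
External SSD (1 TB) $144.65: electronics, $100.00 or more → 10.5% → $15.19
Webcam $32.97: electronics, under $100.00 → 1.5% → $0.49
Mechanical keyboard $197.32: electronics, $100.00 or more → 10.5% → $20.72
Umbrella $19.13: general merchandise → 8.5% → $1.63
Hard cider (6-pack) $16.06: alcohol → 10.75% → $1.73
Total tax = $38.55 + $155.32 + $0.79 + $1.36 + $15.19 + $0.49 + $20.72 + $1.63 + $1.73 = $235.78

$235.78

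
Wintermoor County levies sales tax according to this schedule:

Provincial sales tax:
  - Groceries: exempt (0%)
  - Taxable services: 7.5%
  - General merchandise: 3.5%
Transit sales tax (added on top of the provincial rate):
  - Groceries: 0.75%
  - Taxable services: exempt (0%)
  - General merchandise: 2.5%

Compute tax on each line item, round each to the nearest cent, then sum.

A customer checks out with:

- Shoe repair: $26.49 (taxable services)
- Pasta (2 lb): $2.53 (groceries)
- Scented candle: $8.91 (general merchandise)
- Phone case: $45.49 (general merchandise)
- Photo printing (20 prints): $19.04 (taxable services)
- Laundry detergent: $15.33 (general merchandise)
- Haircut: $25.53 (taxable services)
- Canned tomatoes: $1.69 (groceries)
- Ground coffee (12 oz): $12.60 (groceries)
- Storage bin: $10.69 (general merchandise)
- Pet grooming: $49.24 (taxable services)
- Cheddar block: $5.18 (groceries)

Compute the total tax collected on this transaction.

$14.00

Shoe repair $26.49: taxable services → 7.5% + 0% transit = 7.5% → $1.99
Pasta (2 lb) $2.53: groceries → 0% + 0.75% transit = 0.75% → $0.02
Scented candle $8.91: general merchandise → 3.5% + 2.5% transit = 6% → $0.53
Phone case $45.49: general merchandise → 3.5% + 2.5% transit = 6% → $2.73
Photo printing (20 prints) $19.04: taxable services → 7.5% + 0% transit = 7.5% → $1.43
Laundry detergent $15.33: general merchandise → 3.5% + 2.5% transit = 6% → $0.92
Haircut $25.53: taxable services → 7.5% + 0% transit = 7.5% → $1.91
Canned tomatoes $1.69: groceries → 0% + 0.75% transit = 0.75% → $0.01
Ground coffee (12 oz) $12.60: groceries → 0% + 0.75% transit = 0.75% → $0.09
Storage bin $10.69: general merchandise → 3.5% + 2.5% transit = 6% → $0.64
Pet grooming $49.24: taxable services → 7.5% + 0% transit = 7.5% → $3.69
Cheddar block $5.18: groceries → 0% + 0.75% transit = 0.75% → $0.04
Total tax = $1.99 + $0.02 + $0.53 + $2.73 + $1.43 + $0.92 + $1.91 + $0.01 + $0.09 + $0.64 + $3.69 + $0.04 = $14.00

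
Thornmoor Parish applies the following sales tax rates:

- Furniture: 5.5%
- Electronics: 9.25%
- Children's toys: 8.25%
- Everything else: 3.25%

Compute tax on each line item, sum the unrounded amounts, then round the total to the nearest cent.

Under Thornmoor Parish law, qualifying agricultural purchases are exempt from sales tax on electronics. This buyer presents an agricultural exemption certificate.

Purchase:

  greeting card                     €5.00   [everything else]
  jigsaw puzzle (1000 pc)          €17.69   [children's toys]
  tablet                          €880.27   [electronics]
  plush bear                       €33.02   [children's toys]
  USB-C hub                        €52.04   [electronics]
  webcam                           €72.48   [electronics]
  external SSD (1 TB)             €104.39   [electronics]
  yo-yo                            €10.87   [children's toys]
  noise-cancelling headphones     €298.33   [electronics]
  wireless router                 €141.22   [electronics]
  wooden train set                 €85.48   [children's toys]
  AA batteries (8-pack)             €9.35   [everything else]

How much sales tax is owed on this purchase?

€12.60

Greeting card €5.00: everything else → 3.25% → €0.1625
Jigsaw puzzle (1000 pc) €17.69: children's toys → 8.25% → €1.459425
Tablet €880.27: electronics, buyer-exempt → 0% → €0.00
Plush bear €33.02: children's toys → 8.25% → €2.72415
USB-C hub €52.04: electronics, buyer-exempt → 0% → €0.00
Webcam €72.48: electronics, buyer-exempt → 0% → €0.00
External SSD (1 TB) €104.39: electronics, buyer-exempt → 0% → €0.00
Yo-yo €10.87: children's toys → 8.25% → €0.896775
Noise-cancelling headphones €298.33: electronics, buyer-exempt → 0% → €0.00
Wireless router €141.22: electronics, buyer-exempt → 0% → €0.00
Wooden train set €85.48: children's toys → 8.25% → €7.0521
AA batteries (8-pack) €9.35: everything else → 3.25% → €0.303875
Unrounded tax sum = €12.598825 → €12.60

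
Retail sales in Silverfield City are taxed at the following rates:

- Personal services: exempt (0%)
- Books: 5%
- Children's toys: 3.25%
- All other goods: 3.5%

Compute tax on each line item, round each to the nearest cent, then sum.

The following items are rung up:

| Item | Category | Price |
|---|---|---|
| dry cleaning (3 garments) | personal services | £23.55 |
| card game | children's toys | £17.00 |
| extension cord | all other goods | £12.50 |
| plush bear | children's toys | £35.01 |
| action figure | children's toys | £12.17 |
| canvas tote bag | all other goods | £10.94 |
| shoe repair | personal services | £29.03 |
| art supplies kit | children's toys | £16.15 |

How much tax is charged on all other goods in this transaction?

£0.82

Extension cord £12.50: all other goods → 3.5% → £0.44
Canvas tote bag £10.94: all other goods → 3.5% → £0.38
Tax on all other goods = £0.44 + £0.38 = £0.82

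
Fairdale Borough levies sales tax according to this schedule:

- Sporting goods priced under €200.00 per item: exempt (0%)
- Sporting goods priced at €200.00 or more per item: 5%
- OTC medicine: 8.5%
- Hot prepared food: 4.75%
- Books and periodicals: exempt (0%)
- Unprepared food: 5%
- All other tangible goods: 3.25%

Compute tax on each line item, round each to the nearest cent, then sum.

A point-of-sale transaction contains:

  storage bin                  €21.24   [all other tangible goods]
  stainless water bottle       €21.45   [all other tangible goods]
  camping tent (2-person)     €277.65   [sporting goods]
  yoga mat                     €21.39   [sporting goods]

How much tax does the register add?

Storage bin €21.24: all other tangible goods → 3.25% → €0.69
Stainless water bottle €21.45: all other tangible goods → 3.25% → €0.70
Camping tent (2-person) €277.65: sporting goods, €200.00 or more → 5% → €13.88
Yoga mat €21.39: sporting goods, under €200.00 → 0% → €0.00
Total tax = €0.69 + €0.70 + €13.88 = €15.27

€15.27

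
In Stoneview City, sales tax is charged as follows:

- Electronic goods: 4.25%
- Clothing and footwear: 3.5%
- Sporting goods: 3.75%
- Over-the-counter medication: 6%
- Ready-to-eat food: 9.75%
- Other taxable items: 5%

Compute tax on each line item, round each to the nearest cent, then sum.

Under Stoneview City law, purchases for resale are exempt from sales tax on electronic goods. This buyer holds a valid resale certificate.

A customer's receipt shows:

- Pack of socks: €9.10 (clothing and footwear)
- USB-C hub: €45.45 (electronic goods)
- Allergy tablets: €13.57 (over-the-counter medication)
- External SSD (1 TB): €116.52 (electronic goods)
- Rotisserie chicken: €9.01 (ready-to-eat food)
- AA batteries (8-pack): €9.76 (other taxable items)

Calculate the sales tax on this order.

€2.50

Pack of socks €9.10: clothing and footwear → 3.5% → €0.32
USB-C hub €45.45: electronic goods, buyer-exempt → 0% → €0.00
Allergy tablets €13.57: over-the-counter medication → 6% → €0.81
External SSD (1 TB) €116.52: electronic goods, buyer-exempt → 0% → €0.00
Rotisserie chicken €9.01: ready-to-eat food → 9.75% → €0.88
AA batteries (8-pack) €9.76: other taxable items → 5% → €0.49
Total tax = €0.32 + €0.81 + €0.88 + €0.49 = €2.50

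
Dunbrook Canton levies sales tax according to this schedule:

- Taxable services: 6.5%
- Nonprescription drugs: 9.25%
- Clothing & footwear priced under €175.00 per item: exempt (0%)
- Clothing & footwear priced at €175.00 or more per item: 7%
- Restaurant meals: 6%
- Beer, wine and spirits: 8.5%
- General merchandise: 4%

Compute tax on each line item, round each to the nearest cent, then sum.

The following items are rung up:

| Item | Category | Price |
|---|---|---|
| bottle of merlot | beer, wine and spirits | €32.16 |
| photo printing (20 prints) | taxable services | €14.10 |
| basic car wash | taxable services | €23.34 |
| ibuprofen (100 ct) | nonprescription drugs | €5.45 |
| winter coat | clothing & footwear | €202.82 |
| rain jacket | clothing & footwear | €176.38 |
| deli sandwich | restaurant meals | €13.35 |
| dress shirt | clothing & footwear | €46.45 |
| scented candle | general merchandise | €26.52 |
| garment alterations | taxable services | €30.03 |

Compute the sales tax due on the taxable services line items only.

Photo printing (20 prints) €14.10: taxable services → 6.5% → €0.92
Basic car wash €23.34: taxable services → 6.5% → €1.52
Garment alterations €30.03: taxable services → 6.5% → €1.95
Tax on taxable services = €0.92 + €1.52 + €1.95 = €4.39

€4.39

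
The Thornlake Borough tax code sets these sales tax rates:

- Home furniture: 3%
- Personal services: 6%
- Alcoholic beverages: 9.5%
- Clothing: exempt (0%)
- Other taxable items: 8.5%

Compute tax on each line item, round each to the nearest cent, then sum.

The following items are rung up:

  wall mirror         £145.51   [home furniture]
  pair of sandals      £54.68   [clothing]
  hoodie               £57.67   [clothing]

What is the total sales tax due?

Wall mirror £145.51: home furniture → 3% → £4.37
Pair of sandals £54.68: clothing → 0% → £0.00
Hoodie £57.67: clothing → 0% → £0.00
Total tax = £4.37

£4.37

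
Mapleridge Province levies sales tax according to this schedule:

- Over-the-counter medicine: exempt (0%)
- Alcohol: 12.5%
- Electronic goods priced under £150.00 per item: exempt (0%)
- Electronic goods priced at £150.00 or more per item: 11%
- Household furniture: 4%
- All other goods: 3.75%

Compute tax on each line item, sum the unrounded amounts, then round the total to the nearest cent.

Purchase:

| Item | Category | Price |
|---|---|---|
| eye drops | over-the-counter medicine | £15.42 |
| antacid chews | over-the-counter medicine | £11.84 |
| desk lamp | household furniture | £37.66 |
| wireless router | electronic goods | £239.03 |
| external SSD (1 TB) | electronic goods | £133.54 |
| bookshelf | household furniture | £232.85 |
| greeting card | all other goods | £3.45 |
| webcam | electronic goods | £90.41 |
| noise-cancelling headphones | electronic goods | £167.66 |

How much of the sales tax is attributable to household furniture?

£10.82

Desk lamp £37.66: household furniture → 4% → £1.5064
Bookshelf £232.85: household furniture → 4% → £9.314
Tax on household furniture: unrounded sum = £10.8204 → £10.82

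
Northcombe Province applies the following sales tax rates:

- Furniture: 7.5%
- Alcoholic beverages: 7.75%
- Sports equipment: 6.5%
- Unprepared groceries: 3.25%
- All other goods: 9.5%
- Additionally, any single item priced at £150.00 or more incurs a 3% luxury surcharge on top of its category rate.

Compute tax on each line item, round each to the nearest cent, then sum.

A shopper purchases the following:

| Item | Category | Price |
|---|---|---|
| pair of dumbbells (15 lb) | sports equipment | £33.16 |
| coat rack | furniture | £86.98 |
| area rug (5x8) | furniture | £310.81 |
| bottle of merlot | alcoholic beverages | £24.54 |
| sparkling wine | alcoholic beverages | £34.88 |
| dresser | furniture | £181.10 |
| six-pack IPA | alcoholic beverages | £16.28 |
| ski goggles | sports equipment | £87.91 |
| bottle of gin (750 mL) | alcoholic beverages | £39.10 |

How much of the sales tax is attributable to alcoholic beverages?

Bottle of merlot £24.54: alcoholic beverages → 7.75% → £1.90
Sparkling wine £34.88: alcoholic beverages → 7.75% → £2.70
Six-pack IPA £16.28: alcoholic beverages → 7.75% → £1.26
Bottle of gin (750 mL) £39.10: alcoholic beverages → 7.75% → £3.03
Tax on alcoholic beverages = £1.90 + £2.70 + £1.26 + £3.03 = £8.89

£8.89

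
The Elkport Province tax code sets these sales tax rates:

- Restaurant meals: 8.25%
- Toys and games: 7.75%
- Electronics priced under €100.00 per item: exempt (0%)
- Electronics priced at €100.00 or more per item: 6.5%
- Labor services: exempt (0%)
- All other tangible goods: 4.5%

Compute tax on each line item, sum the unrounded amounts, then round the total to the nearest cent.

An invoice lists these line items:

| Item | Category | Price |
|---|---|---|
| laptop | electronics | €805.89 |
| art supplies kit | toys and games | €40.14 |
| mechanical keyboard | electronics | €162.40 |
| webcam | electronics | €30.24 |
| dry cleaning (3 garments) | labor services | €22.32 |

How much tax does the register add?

Laptop €805.89: electronics, €100.00 or more → 6.5% → €52.38285
Art supplies kit €40.14: toys and games → 7.75% → €3.11085
Mechanical keyboard €162.40: electronics, €100.00 or more → 6.5% → €10.556
Webcam €30.24: electronics, under €100.00 → 0% → €0.00
Dry cleaning (3 garments) €22.32: labor services → 0% → €0.00
Unrounded tax sum = €66.0497 → €66.05

€66.05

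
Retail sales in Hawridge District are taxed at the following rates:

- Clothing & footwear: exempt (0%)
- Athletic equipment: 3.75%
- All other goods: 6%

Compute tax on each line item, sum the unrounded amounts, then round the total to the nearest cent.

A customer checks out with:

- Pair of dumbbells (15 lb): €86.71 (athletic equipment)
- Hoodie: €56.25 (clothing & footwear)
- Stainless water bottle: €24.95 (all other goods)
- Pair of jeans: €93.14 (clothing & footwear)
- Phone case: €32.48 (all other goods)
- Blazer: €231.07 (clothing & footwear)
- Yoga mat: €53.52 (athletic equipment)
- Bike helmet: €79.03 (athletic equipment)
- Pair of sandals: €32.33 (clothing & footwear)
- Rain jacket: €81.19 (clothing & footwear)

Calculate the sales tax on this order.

Pair of dumbbells (15 lb) €86.71: athletic equipment → 3.75% → €3.251625
Hoodie €56.25: clothing & footwear → 0% → €0.00
Stainless water bottle €24.95: all other goods → 6% → €1.497
Pair of jeans €93.14: clothing & footwear → 0% → €0.00
Phone case €32.48: all other goods → 6% → €1.9488
Blazer €231.07: clothing & footwear → 0% → €0.00
Yoga mat €53.52: athletic equipment → 3.75% → €2.007
Bike helmet €79.03: athletic equipment → 3.75% → €2.963625
Pair of sandals €32.33: clothing & footwear → 0% → €0.00
Rain jacket €81.19: clothing & footwear → 0% → €0.00
Unrounded tax sum = €11.66805 → €11.67

€11.67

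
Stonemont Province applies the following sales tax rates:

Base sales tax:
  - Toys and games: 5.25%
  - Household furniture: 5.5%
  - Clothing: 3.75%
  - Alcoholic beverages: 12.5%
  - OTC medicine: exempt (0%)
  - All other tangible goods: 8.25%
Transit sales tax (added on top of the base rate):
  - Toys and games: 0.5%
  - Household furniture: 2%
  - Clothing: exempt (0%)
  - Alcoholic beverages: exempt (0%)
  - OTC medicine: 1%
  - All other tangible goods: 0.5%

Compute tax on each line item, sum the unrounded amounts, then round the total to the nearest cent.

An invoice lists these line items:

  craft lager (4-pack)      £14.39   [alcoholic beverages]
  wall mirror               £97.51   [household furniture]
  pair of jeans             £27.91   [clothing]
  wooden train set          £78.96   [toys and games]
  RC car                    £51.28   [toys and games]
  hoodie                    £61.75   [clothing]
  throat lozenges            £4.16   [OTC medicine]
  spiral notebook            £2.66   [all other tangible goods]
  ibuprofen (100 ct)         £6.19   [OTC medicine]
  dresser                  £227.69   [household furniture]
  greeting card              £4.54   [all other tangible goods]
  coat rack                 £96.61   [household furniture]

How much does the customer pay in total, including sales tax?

Craft lager (4-pack) £14.39: alcoholic beverages → 12.5% + 0% transit = 12.5% → £1.79875
Wall mirror £97.51: household furniture → 5.5% + 2% transit = 7.5% → £7.31325
Pair of jeans £27.91: clothing → 3.75% + 0% transit = 3.75% → £1.046625
Wooden train set £78.96: toys and games → 5.25% + 0.5% transit = 5.75% → £4.5402
RC car £51.28: toys and games → 5.25% + 0.5% transit = 5.75% → £2.9486
Hoodie £61.75: clothing → 3.75% + 0% transit = 3.75% → £2.315625
Throat lozenges £4.16: OTC medicine → 0% + 1% transit = 1% → £0.0416
Spiral notebook £2.66: all other tangible goods → 8.25% + 0.5% transit = 8.75% → £0.23275
Ibuprofen (100 ct) £6.19: OTC medicine → 0% + 1% transit = 1% → £0.0619
Dresser £227.69: household furniture → 5.5% + 2% transit = 7.5% → £17.07675
Greeting card £4.54: all other tangible goods → 8.25% + 0.5% transit = 8.75% → £0.39725
Coat rack £96.61: household furniture → 5.5% + 2% transit = 7.5% → £7.24575
Subtotal = £673.65; unrounded tax = £45.01905 → £45.02; total due = £718.67

£718.67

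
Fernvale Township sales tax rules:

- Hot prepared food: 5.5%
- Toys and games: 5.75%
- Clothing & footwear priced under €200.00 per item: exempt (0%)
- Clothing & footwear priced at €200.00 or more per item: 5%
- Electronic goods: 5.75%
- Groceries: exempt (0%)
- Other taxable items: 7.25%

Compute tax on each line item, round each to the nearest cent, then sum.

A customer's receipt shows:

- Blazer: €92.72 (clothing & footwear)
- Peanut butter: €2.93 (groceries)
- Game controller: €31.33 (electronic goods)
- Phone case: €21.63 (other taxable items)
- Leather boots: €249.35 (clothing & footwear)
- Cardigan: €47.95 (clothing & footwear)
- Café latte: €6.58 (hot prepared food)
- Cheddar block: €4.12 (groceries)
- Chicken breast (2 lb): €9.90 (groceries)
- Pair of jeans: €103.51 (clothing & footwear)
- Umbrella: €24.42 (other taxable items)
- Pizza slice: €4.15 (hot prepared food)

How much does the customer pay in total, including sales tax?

€616.79

Blazer €92.72: clothing & footwear, under €200.00 → 0% → €0.00
Peanut butter €2.93: groceries → 0% → €0.00
Game controller €31.33: electronic goods → 5.75% → €1.80
Phone case €21.63: other taxable items → 7.25% → €1.57
Leather boots €249.35: clothing & footwear, €200.00 or more → 5% → €12.47
Cardigan €47.95: clothing & footwear, under €200.00 → 0% → €0.00
Café latte €6.58: hot prepared food → 5.5% → €0.36
Cheddar block €4.12: groceries → 0% → €0.00
Chicken breast (2 lb) €9.90: groceries → 0% → €0.00
Pair of jeans €103.51: clothing & footwear, under €200.00 → 0% → €0.00
Umbrella €24.42: other taxable items → 7.25% → €1.77
Pizza slice €4.15: hot prepared food → 5.5% → €0.23
Subtotal = €598.59; tax = €18.20; total due = €616.79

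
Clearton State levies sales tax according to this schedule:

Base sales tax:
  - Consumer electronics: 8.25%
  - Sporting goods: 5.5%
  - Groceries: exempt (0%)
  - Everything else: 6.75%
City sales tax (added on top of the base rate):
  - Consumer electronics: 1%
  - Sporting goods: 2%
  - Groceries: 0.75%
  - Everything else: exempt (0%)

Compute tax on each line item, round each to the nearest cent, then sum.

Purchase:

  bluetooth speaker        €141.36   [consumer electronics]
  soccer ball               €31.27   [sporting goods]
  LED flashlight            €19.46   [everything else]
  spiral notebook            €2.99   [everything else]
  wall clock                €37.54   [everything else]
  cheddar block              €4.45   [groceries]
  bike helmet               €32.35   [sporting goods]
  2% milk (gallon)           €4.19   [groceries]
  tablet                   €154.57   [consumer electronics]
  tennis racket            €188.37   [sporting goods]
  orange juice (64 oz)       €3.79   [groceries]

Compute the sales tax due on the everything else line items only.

LED flashlight €19.46: everything else → 6.75% + 0% city = 6.75% → €1.31
Spiral notebook €2.99: everything else → 6.75% + 0% city = 6.75% → €0.20
Wall clock €37.54: everything else → 6.75% + 0% city = 6.75% → €2.53
Tax on everything else = €1.31 + €0.20 + €2.53 = €4.04

€4.04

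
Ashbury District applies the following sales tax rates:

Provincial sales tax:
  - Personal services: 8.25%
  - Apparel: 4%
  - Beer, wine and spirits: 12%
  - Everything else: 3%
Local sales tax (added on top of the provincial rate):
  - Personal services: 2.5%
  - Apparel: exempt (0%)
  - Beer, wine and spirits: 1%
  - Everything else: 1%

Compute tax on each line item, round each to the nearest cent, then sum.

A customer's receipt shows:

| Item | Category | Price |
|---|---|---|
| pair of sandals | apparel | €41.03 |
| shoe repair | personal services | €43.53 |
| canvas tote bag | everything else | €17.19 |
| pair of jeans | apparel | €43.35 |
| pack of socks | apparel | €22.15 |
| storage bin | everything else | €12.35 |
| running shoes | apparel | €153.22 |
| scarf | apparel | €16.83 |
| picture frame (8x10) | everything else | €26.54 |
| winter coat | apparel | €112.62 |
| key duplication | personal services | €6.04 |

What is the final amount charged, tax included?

€517.98

Pair of sandals €41.03: apparel → 4% + 0% local = 4% → €1.64
Shoe repair €43.53: personal services → 8.25% + 2.5% local = 10.75% → €4.68
Canvas tote bag €17.19: everything else → 3% + 1% local = 4% → €0.69
Pair of jeans €43.35: apparel → 4% + 0% local = 4% → €1.73
Pack of socks €22.15: apparel → 4% + 0% local = 4% → €0.89
Storage bin €12.35: everything else → 3% + 1% local = 4% → €0.49
Running shoes €153.22: apparel → 4% + 0% local = 4% → €6.13
Scarf €16.83: apparel → 4% + 0% local = 4% → €0.67
Picture frame (8x10) €26.54: everything else → 3% + 1% local = 4% → €1.06
Winter coat €112.62: apparel → 4% + 0% local = 4% → €4.50
Key duplication €6.04: personal services → 8.25% + 2.5% local = 10.75% → €0.65
Subtotal = €494.85; tax = €23.13; total due = €517.98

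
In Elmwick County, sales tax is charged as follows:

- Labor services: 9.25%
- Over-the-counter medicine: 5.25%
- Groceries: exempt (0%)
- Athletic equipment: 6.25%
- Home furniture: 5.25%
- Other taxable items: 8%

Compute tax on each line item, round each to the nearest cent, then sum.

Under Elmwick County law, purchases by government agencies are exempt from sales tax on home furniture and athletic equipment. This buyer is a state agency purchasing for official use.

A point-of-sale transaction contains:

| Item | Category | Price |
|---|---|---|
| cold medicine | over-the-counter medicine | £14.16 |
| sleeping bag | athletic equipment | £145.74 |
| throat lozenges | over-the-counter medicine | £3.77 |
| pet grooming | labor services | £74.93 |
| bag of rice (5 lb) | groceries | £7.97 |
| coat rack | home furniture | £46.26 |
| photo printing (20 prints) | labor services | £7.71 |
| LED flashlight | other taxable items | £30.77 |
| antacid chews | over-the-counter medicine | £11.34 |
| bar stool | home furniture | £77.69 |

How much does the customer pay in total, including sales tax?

£431.98

Cold medicine £14.16: over-the-counter medicine → 5.25% → £0.74
Sleeping bag £145.74: athletic equipment, buyer-exempt → 0% → £0.00
Throat lozenges £3.77: over-the-counter medicine → 5.25% → £0.20
Pet grooming £74.93: labor services → 9.25% → £6.93
Bag of rice (5 lb) £7.97: groceries → 0% → £0.00
Coat rack £46.26: home furniture, buyer-exempt → 0% → £0.00
Photo printing (20 prints) £7.71: labor services → 9.25% → £0.71
LED flashlight £30.77: other taxable items → 8% → £2.46
Antacid chews £11.34: over-the-counter medicine → 5.25% → £0.60
Bar stool £77.69: home furniture, buyer-exempt → 0% → £0.00
Subtotal = £420.34; tax = £11.64; total due = £431.98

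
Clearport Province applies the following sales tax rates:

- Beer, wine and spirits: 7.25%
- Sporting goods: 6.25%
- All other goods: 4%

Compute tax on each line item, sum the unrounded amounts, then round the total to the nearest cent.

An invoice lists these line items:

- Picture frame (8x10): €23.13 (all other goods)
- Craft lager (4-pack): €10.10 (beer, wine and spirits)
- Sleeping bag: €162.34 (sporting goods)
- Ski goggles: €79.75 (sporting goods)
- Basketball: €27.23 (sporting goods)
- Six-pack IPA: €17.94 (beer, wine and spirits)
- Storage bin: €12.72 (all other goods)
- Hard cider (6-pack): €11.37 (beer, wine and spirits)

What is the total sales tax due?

Picture frame (8x10) €23.13: all other goods → 4% → €0.9252
Craft lager (4-pack) €10.10: beer, wine and spirits → 7.25% → €0.73225
Sleeping bag €162.34: sporting goods → 6.25% → €10.14625
Ski goggles €79.75: sporting goods → 6.25% → €4.984375
Basketball €27.23: sporting goods → 6.25% → €1.701875
Six-pack IPA €17.94: beer, wine and spirits → 7.25% → €1.30065
Storage bin €12.72: all other goods → 4% → €0.5088
Hard cider (6-pack) €11.37: beer, wine and spirits → 7.25% → €0.824325
Unrounded tax sum = €21.123725 → €21.12

€21.12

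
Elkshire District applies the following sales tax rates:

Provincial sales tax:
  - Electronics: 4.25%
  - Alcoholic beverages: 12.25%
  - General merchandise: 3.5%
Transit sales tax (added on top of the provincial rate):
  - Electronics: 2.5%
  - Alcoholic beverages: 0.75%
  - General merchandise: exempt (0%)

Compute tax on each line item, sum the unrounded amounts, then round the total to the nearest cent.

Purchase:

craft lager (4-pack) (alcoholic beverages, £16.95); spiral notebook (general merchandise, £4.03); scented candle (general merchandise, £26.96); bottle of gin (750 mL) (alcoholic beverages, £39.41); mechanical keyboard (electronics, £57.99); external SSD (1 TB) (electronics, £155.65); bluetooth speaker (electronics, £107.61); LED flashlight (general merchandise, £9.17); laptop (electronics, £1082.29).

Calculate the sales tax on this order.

£103.47

Craft lager (4-pack) £16.95: alcoholic beverages → 12.25% + 0.75% transit = 13% → £2.2035
Spiral notebook £4.03: general merchandise → 3.5% + 0% transit = 3.5% → £0.14105
Scented candle £26.96: general merchandise → 3.5% + 0% transit = 3.5% → £0.9436
Bottle of gin (750 mL) £39.41: alcoholic beverages → 12.25% + 0.75% transit = 13% → £5.1233
Mechanical keyboard £57.99: electronics → 4.25% + 2.5% transit = 6.75% → £3.914325
External SSD (1 TB) £155.65: electronics → 4.25% + 2.5% transit = 6.75% → £10.506375
Bluetooth speaker £107.61: electronics → 4.25% + 2.5% transit = 6.75% → £7.263675
LED flashlight £9.17: general merchandise → 3.5% + 0% transit = 3.5% → £0.32095
Laptop £1082.29: electronics → 4.25% + 2.5% transit = 6.75% → £73.054575
Unrounded tax sum = £103.47135 → £103.47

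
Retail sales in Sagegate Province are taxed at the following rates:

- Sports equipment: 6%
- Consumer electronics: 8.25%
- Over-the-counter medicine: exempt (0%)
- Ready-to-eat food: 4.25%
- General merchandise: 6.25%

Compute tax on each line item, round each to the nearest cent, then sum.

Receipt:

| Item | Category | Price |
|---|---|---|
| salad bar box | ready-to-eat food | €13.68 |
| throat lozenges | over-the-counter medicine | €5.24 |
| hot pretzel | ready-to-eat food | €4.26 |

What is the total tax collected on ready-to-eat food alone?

Salad bar box €13.68: ready-to-eat food → 4.25% → €0.58
Hot pretzel €4.26: ready-to-eat food → 4.25% → €0.18
Tax on ready-to-eat food = €0.58 + €0.18 = €0.76

€0.76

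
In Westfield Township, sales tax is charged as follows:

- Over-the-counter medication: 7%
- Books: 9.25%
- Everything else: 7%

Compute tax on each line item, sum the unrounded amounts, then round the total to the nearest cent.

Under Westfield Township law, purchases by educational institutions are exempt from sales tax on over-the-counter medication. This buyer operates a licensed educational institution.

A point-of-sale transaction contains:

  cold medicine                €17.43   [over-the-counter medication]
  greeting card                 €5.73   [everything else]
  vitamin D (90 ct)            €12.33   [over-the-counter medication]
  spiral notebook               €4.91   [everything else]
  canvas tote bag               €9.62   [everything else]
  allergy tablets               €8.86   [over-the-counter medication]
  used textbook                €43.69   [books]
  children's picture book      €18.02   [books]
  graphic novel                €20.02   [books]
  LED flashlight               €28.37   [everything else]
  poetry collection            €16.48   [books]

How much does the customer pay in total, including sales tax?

Cold medicine €17.43: over-the-counter medication, buyer-exempt → 0% → €0.00
Greeting card €5.73: everything else → 7% → €0.4011
Vitamin D (90 ct) €12.33: over-the-counter medication, buyer-exempt → 0% → €0.00
Spiral notebook €4.91: everything else → 7% → €0.3437
Canvas tote bag €9.62: everything else → 7% → €0.6734
Allergy tablets €8.86: over-the-counter medication, buyer-exempt → 0% → €0.00
Used textbook €43.69: books → 9.25% → €4.041325
Children's picture book €18.02: books → 9.25% → €1.66685
Graphic novel €20.02: books → 9.25% → €1.85185
LED flashlight €28.37: everything else → 7% → €1.9859
Poetry collection €16.48: books → 9.25% → €1.5244
Subtotal = €185.46; unrounded tax = €12.488525 → €12.49; total due = €197.95

€197.95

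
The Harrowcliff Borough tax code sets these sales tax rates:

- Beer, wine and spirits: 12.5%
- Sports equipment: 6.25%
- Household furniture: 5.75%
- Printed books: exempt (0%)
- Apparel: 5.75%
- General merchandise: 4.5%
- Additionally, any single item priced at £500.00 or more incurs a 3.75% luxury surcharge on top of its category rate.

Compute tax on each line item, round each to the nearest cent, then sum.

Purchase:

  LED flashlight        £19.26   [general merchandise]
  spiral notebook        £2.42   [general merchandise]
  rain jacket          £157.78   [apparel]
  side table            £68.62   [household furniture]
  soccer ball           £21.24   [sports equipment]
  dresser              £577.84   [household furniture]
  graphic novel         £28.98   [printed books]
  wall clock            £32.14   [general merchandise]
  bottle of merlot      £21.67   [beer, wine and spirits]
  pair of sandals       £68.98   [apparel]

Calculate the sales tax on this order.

£78.35

LED flashlight £19.26: general merchandise → 4.5% → £0.87
Spiral notebook £2.42: general merchandise → 4.5% → £0.11
Rain jacket £157.78: apparel → 5.75% → £9.07
Side table £68.62: household furniture → 5.75% → £3.95
Soccer ball £21.24: sports equipment → 6.25% → £1.33
Dresser £577.84: household furniture → 5.75% + 3.75% surcharge = 9.5% → £54.89
Graphic novel £28.98: printed books → 0% → £0.00
Wall clock £32.14: general merchandise → 4.5% → £1.45
Bottle of merlot £21.67: beer, wine and spirits → 12.5% → £2.71
Pair of sandals £68.98: apparel → 5.75% → £3.97
Total tax = £0.87 + £0.11 + £9.07 + £3.95 + £1.33 + £54.89 + £1.45 + £2.71 + £3.97 = £78.35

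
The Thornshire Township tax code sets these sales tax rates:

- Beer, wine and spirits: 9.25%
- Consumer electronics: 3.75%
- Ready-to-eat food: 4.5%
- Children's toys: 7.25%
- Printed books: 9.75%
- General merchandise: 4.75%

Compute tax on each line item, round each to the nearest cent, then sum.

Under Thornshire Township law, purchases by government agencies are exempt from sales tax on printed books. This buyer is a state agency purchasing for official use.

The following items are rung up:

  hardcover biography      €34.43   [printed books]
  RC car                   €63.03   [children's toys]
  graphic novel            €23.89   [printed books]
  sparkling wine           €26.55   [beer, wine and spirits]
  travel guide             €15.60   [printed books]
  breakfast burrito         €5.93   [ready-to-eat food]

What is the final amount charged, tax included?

Hardcover biography €34.43: printed books, buyer-exempt → 0% → €0.00
RC car €63.03: children's toys → 7.25% → €4.57
Graphic novel €23.89: printed books, buyer-exempt → 0% → €0.00
Sparkling wine €26.55: beer, wine and spirits → 9.25% → €2.46
Travel guide €15.60: printed books, buyer-exempt → 0% → €0.00
Breakfast burrito €5.93: ready-to-eat food → 4.5% → €0.27
Subtotal = €169.43; tax = €7.30; total due = €176.73

€176.73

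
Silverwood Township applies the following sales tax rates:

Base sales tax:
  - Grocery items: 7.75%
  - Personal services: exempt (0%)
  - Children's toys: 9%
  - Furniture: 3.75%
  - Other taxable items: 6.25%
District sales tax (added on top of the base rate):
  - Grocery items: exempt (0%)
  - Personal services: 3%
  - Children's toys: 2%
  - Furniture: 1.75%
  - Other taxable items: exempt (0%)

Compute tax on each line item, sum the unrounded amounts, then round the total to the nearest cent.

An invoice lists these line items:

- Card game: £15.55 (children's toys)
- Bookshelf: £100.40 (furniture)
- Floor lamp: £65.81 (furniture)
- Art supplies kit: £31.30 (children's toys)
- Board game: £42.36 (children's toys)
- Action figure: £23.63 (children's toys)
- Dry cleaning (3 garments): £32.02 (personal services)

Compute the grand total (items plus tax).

£333.58

Card game £15.55: children's toys → 9% + 2% district = 11% → £1.7105
Bookshelf £100.40: furniture → 3.75% + 1.75% district = 5.5% → £5.522
Floor lamp £65.81: furniture → 3.75% + 1.75% district = 5.5% → £3.61955
Art supplies kit £31.30: children's toys → 9% + 2% district = 11% → £3.443
Board game £42.36: children's toys → 9% + 2% district = 11% → £4.6596
Action figure £23.63: children's toys → 9% + 2% district = 11% → £2.5993
Dry cleaning (3 garments) £32.02: personal services → 0% + 3% district = 3% → £0.9606
Subtotal = £311.07; unrounded tax = £22.51455 → £22.51; total due = £333.58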